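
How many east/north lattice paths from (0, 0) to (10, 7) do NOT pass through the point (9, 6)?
Number of paths = 9438

Total paths from (0, 0) to (10, 7): C(17, 10) = 19448. Paths through (9, 6): (paths (0, 0) → (9, 6)) × (paths (9, 6) → (10, 7)) = C(15, 9) · C(2, 1) = 5005 · 2 = 10010. Avoidance count = 19448 − 10010 = 9438.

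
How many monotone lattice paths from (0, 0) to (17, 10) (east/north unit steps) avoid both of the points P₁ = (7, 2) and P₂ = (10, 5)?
Number of paths = 5052861

Inclusion–exclusion. Total paths: C(27, 17) = 8436285. Through P₁: C(9, 7)·C(18, 10) = 1575288. Through P₂: C(15, 10)·C(12, 7) = 2378376. Since P₁ is strictly southwest of P₂, a monotone path through both must visit P₁ then P₂; paths through both = C(9, 7)·C(6, 3)·C(12, 7) = 570240. Avoid both = 8436285 − 1575288 − 2378376 + 570240 = 5052861.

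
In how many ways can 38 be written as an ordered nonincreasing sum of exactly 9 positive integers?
p(38, 9 parts) = 2592

Partitions of n into exactly k parts are in bijection with partitions of n − k into at most k parts (subtract 1 from each part). So p(38, exactly 9) = p(29, parts ≤ 9). Computing via the recurrence p(m, j) = p(m, j−1) + p(m−j, j) gives 2592.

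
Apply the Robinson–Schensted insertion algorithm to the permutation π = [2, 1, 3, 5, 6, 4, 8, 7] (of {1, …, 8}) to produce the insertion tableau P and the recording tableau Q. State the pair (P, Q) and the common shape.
P = [1, 3, 4, 6, 7] / [2, 5, 8];  Q = [1, 3, 4, 5, 7] / [2, 6, 8];  common shape = (5, 3)

Row-insert the values π_1, π_2, … into P one at a time, bumping the leftmost entry strictly greater than the inserted value down to the next row. The recording tableau Q records, in position (i, j), the step at which that cell was added to P.
  Insert 2 (step 1): P = [2];  Q = [1]
  Insert 1 (step 2): P = [1] / [2];  Q = [1] / [2]
  Insert 3 (step 3): P = [1, 3] / [2];  Q = [1, 3] / [2]
  Insert 5 (step 4): P = [1, 3, 5] / [2];  Q = [1, 3, 4] / [2]
  Insert 6 (step 5): P = [1, 3, 5, 6] / [2];  Q = [1, 3, 4, 5] / [2]
  Insert 4 (step 6): P = [1, 3, 4, 6] / [2, 5];  Q = [1, 3, 4, 5] / [2, 6]
  Insert 8 (step 7): P = [1, 3, 4, 6, 8] / [2, 5];  Q = [1, 3, 4, 5, 7] / [2, 6]
  Insert 7 (step 8): P = [1, 3, 4, 6, 7] / [2, 5, 8];  Q = [1, 3, 4, 5, 7] / [2, 6, 8]
Final shape: (5, 3).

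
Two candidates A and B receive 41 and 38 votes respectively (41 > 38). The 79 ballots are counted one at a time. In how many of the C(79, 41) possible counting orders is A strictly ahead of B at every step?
Strict-lead orderings = 1941701670546516308430

Total orderings of the 79 votes with 41 for A: C(79, 41) = 51131477324391596121990. By the Bertrand ballot formula (Cycle Lemma / reflection principle), the number of orderings in which A is strictly ahead of B throughout is (p − q)/(p + q) · C(p + q, p) = (41 − 38)/(41 + 38) · 51131477324391596121990 = 1941701670546516308430.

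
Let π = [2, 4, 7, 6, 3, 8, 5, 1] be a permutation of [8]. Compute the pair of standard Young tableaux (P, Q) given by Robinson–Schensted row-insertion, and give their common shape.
P = [1, 3, 5, 8] / [2, 6] / [4] / [7];  Q = [1, 2, 3, 6] / [4, 7] / [5] / [8];  common shape = (4, 2, 1, 1)

Row-insert the values π_1, π_2, … into P one at a time, bumping the leftmost entry strictly greater than the inserted value down to the next row. The recording tableau Q records, in position (i, j), the step at which that cell was added to P.
  Insert 2 (step 1): P = [2];  Q = [1]
  Insert 4 (step 2): P = [2, 4];  Q = [1, 2]
  Insert 7 (step 3): P = [2, 4, 7];  Q = [1, 2, 3]
  Insert 6 (step 4): P = [2, 4, 6] / [7];  Q = [1, 2, 3] / [4]
  Insert 3 (step 5): P = [2, 3, 6] / [4] / [7];  Q = [1, 2, 3] / [4] / [5]
  Insert 8 (step 6): P = [2, 3, 6, 8] / [4] / [7];  Q = [1, 2, 3, 6] / [4] / [5]
  Insert 5 (step 7): P = [2, 3, 5, 8] / [4, 6] / [7];  Q = [1, 2, 3, 6] / [4, 7] / [5]
  Insert 1 (step 8): P = [1, 3, 5, 8] / [2, 6] / [4] / [7];  Q = [1, 2, 3, 6] / [4, 7] / [5] / [8]
Final shape: (4, 2, 1, 1).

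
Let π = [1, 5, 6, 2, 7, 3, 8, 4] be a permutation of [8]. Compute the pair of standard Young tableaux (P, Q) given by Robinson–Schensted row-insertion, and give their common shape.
P = [1, 2, 3, 4, 8] / [5, 6, 7];  Q = [1, 2, 3, 5, 7] / [4, 6, 8];  common shape = (5, 3)

Row-insert the values π_1, π_2, … into P one at a time, bumping the leftmost entry strictly greater than the inserted value down to the next row. The recording tableau Q records, in position (i, j), the step at which that cell was added to P.
  Insert 1 (step 1): P = [1];  Q = [1]
  Insert 5 (step 2): P = [1, 5];  Q = [1, 2]
  Insert 6 (step 3): P = [1, 5, 6];  Q = [1, 2, 3]
  Insert 2 (step 4): P = [1, 2, 6] / [5];  Q = [1, 2, 3] / [4]
  Insert 7 (step 5): P = [1, 2, 6, 7] / [5];  Q = [1, 2, 3, 5] / [4]
  Insert 3 (step 6): P = [1, 2, 3, 7] / [5, 6];  Q = [1, 2, 3, 5] / [4, 6]
  Insert 8 (step 7): P = [1, 2, 3, 7, 8] / [5, 6];  Q = [1, 2, 3, 5, 7] / [4, 6]
  Insert 4 (step 8): P = [1, 2, 3, 4, 8] / [5, 6, 7];  Q = [1, 2, 3, 5, 7] / [4, 6, 8]
Final shape: (5, 3).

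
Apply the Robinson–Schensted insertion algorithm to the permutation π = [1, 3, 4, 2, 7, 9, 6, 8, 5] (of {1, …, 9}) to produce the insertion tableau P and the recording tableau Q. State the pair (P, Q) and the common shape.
P = [1, 2, 4, 5, 8] / [3, 6, 9] / [7];  Q = [1, 2, 3, 5, 6] / [4, 7, 8] / [9];  common shape = (5, 3, 1)

Row-insert the values π_1, π_2, … into P one at a time, bumping the leftmost entry strictly greater than the inserted value down to the next row. The recording tableau Q records, in position (i, j), the step at which that cell was added to P.
  Insert 1 (step 1): P = [1];  Q = [1]
  Insert 3 (step 2): P = [1, 3];  Q = [1, 2]
  Insert 4 (step 3): P = [1, 3, 4];  Q = [1, 2, 3]
  Insert 2 (step 4): P = [1, 2, 4] / [3];  Q = [1, 2, 3] / [4]
  Insert 7 (step 5): P = [1, 2, 4, 7] / [3];  Q = [1, 2, 3, 5] / [4]
  Insert 9 (step 6): P = [1, 2, 4, 7, 9] / [3];  Q = [1, 2, 3, 5, 6] / [4]
  Insert 6 (step 7): P = [1, 2, 4, 6, 9] / [3, 7];  Q = [1, 2, 3, 5, 6] / [4, 7]
  Insert 8 (step 8): P = [1, 2, 4, 6, 8] / [3, 7, 9];  Q = [1, 2, 3, 5, 6] / [4, 7, 8]
  Insert 5 (step 9): P = [1, 2, 4, 5, 8] / [3, 6, 9] / [7];  Q = [1, 2, 3, 5, 6] / [4, 7, 8] / [9]
Final shape: (5, 3, 1).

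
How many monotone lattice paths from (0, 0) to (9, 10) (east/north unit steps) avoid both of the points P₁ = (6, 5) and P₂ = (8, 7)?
Number of paths = 51854

Inclusion–exclusion. Total paths: C(19, 9) = 92378. Through P₁: C(11, 6)·C(8, 3) = 25872. Through P₂: C(15, 8)·C(4, 1) = 25740. Since P₁ is strictly southwest of P₂, a monotone path through both must visit P₁ then P₂; paths through both = C(11, 6)·C(4, 2)·C(4, 1) = 11088. Avoid both = 92378 − 25872 − 25740 + 11088 = 51854.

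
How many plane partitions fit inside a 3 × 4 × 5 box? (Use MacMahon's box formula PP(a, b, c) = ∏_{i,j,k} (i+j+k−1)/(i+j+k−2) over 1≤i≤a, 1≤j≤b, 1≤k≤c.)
PP(3, 4, 5) = 116424

Evaluate the triple product over i = 1..3, j = 1..4, k = 1..5. The factors are (2/1) · (3/2) · (4/3) · (5/4) · (6/5) · (3/2) · (4/3) · (5/4) · … (60 factors total). The numerators and denominators telescope so the product is an integer; carrying out the multiplication exactly gives PP(3, 4, 5) = 116424.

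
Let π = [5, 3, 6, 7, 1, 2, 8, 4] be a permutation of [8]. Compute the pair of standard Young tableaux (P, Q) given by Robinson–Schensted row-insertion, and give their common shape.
P = [1, 2, 4, 8] / [3, 6, 7] / [5];  Q = [1, 3, 4, 7] / [2, 6, 8] / [5];  common shape = (4, 3, 1)

Row-insert the values π_1, π_2, … into P one at a time, bumping the leftmost entry strictly greater than the inserted value down to the next row. The recording tableau Q records, in position (i, j), the step at which that cell was added to P.
  Insert 5 (step 1): P = [5];  Q = [1]
  Insert 3 (step 2): P = [3] / [5];  Q = [1] / [2]
  Insert 6 (step 3): P = [3, 6] / [5];  Q = [1, 3] / [2]
  Insert 7 (step 4): P = [3, 6, 7] / [5];  Q = [1, 3, 4] / [2]
  Insert 1 (step 5): P = [1, 6, 7] / [3] / [5];  Q = [1, 3, 4] / [2] / [5]
  Insert 2 (step 6): P = [1, 2, 7] / [3, 6] / [5];  Q = [1, 3, 4] / [2, 6] / [5]
  Insert 8 (step 7): P = [1, 2, 7, 8] / [3, 6] / [5];  Q = [1, 3, 4, 7] / [2, 6] / [5]
  Insert 4 (step 8): P = [1, 2, 4, 8] / [3, 6, 7] / [5];  Q = [1, 3, 4, 7] / [2, 6, 8] / [5]
Final shape: (4, 3, 1).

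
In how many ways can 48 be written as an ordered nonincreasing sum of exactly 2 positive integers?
p(48, 2 parts) = 24

Partitions of n into exactly k parts are in bijection with partitions of n − k into at most k parts (subtract 1 from each part). So p(48, exactly 2) = p(46, parts ≤ 2). Computing via the recurrence p(m, j) = p(m, j−1) + p(m−j, j) gives 24.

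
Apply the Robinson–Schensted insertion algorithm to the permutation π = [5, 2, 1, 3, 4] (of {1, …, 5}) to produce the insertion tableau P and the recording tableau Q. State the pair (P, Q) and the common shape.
P = [1, 3, 4] / [2] / [5];  Q = [1, 4, 5] / [2] / [3];  common shape = (3, 1, 1)

Row-insert the values π_1, π_2, … into P one at a time, bumping the leftmost entry strictly greater than the inserted value down to the next row. The recording tableau Q records, in position (i, j), the step at which that cell was added to P.
  Insert 5 (step 1): P = [5];  Q = [1]
  Insert 2 (step 2): P = [2] / [5];  Q = [1] / [2]
  Insert 1 (step 3): P = [1] / [2] / [5];  Q = [1] / [2] / [3]
  Insert 3 (step 4): P = [1, 3] / [2] / [5];  Q = [1, 4] / [2] / [3]
  Insert 4 (step 5): P = [1, 3, 4] / [2] / [5];  Q = [1, 4, 5] / [2] / [3]
Final shape: (3, 1, 1).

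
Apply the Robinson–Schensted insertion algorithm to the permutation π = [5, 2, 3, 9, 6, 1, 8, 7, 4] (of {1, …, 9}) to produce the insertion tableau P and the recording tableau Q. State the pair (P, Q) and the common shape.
P = [1, 3, 4, 7] / [2, 6] / [5, 8] / [9];  Q = [1, 3, 4, 7] / [2, 5] / [6, 8] / [9];  common shape = (4, 2, 2, 1)

Row-insert the values π_1, π_2, … into P one at a time, bumping the leftmost entry strictly greater than the inserted value down to the next row. The recording tableau Q records, in position (i, j), the step at which that cell was added to P.
  Insert 5 (step 1): P = [5];  Q = [1]
  Insert 2 (step 2): P = [2] / [5];  Q = [1] / [2]
  Insert 3 (step 3): P = [2, 3] / [5];  Q = [1, 3] / [2]
  Insert 9 (step 4): P = [2, 3, 9] / [5];  Q = [1, 3, 4] / [2]
  Insert 6 (step 5): P = [2, 3, 6] / [5, 9];  Q = [1, 3, 4] / [2, 5]
  Insert 1 (step 6): P = [1, 3, 6] / [2, 9] / [5];  Q = [1, 3, 4] / [2, 5] / [6]
  Insert 8 (step 7): P = [1, 3, 6, 8] / [2, 9] / [5];  Q = [1, 3, 4, 7] / [2, 5] / [6]
  Insert 7 (step 8): P = [1, 3, 6, 7] / [2, 8] / [5, 9];  Q = [1, 3, 4, 7] / [2, 5] / [6, 8]
  Insert 4 (step 9): P = [1, 3, 4, 7] / [2, 6] / [5, 8] / [9];  Q = [1, 3, 4, 7] / [2, 5] / [6, 8] / [9]
Final shape: (4, 2, 2, 1).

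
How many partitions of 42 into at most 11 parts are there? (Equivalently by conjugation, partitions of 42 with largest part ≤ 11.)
p(42, parts ≤ 11) = 27169

Use the recurrence p(n, m) = p(n, m−1) + p(n−m, m): either the largest part is < m (count p(n, m−1)) or the largest part is exactly m (remove one copy of m, count p(n−m, m)). With p(0, ·) = 1 this gives p(42, parts ≤ 11) = 27169. (By conjugating Young diagrams, this also counts partitions of 42 into at most 11 parts.)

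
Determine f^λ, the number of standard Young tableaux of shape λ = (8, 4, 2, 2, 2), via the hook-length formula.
# SYT of shape (8, 4, 2, 2, 2) = 3978000

Hook-length formula: f^λ = n! / Π hook(c), product over all cells c of the Young diagram. For λ = (8, 4, 2, 2, 2), n = 18 boxes. Hook lengths by row (left-to-right, top-to-bottom): [12, 11, 7, 6, 4, 3, 2, 1]; [7, 6, 2, 1]; [4, 3]; [3, 2]; [2, 1]. Product of hooks = 1609445376. So f^λ = 18! / 1609445376 = 6402373705728000 / 1609445376 = 3978000.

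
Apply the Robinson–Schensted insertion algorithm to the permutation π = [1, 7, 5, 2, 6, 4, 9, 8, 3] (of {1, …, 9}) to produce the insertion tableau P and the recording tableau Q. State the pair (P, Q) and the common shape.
P = [1, 2, 3, 8] / [4, 6, 9] / [5] / [7];  Q = [1, 2, 5, 7] / [3, 6, 8] / [4] / [9];  common shape = (4, 3, 1, 1)

Row-insert the values π_1, π_2, … into P one at a time, bumping the leftmost entry strictly greater than the inserted value down to the next row. The recording tableau Q records, in position (i, j), the step at which that cell was added to P.
  Insert 1 (step 1): P = [1];  Q = [1]
  Insert 7 (step 2): P = [1, 7];  Q = [1, 2]
  Insert 5 (step 3): P = [1, 5] / [7];  Q = [1, 2] / [3]
  Insert 2 (step 4): P = [1, 2] / [5] / [7];  Q = [1, 2] / [3] / [4]
  Insert 6 (step 5): P = [1, 2, 6] / [5] / [7];  Q = [1, 2, 5] / [3] / [4]
  Insert 4 (step 6): P = [1, 2, 4] / [5, 6] / [7];  Q = [1, 2, 5] / [3, 6] / [4]
  Insert 9 (step 7): P = [1, 2, 4, 9] / [5, 6] / [7];  Q = [1, 2, 5, 7] / [3, 6] / [4]
  Insert 8 (step 8): P = [1, 2, 4, 8] / [5, 6, 9] / [7];  Q = [1, 2, 5, 7] / [3, 6, 8] / [4]
  Insert 3 (step 9): P = [1, 2, 3, 8] / [4, 6, 9] / [5] / [7];  Q = [1, 2, 5, 7] / [3, 6, 8] / [4] / [9]
Final shape: (4, 3, 1, 1).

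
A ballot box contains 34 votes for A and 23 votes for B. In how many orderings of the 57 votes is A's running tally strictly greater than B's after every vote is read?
Strict-lead orderings = 1024713341952300

Total orderings of the 57 votes with 34 for A: C(57, 34) = 5309878226480100. By the Bertrand ballot formula (Cycle Lemma / reflection principle), the number of orderings in which A is strictly ahead of B throughout is (p − q)/(p + q) · C(p + q, p) = (34 − 23)/(34 + 23) · 5309878226480100 = 1024713341952300.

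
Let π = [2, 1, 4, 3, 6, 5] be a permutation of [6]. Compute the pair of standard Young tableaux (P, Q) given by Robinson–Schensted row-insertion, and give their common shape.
P = [1, 3, 5] / [2, 4, 6];  Q = [1, 3, 5] / [2, 4, 6];  common shape = (3, 3)

Row-insert the values π_1, π_2, … into P one at a time, bumping the leftmost entry strictly greater than the inserted value down to the next row. The recording tableau Q records, in position (i, j), the step at which that cell was added to P.
  Insert 2 (step 1): P = [2];  Q = [1]
  Insert 1 (step 2): P = [1] / [2];  Q = [1] / [2]
  Insert 4 (step 3): P = [1, 4] / [2];  Q = [1, 3] / [2]
  Insert 3 (step 4): P = [1, 3] / [2, 4];  Q = [1, 3] / [2, 4]
  Insert 6 (step 5): P = [1, 3, 6] / [2, 4];  Q = [1, 3, 5] / [2, 4]
  Insert 5 (step 6): P = [1, 3, 5] / [2, 4, 6];  Q = [1, 3, 5] / [2, 4, 6]
Final shape: (3, 3).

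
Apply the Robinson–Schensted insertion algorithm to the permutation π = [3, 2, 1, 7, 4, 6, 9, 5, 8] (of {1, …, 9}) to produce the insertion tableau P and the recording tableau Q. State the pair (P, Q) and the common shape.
P = [1, 4, 5, 8] / [2, 6, 9] / [3, 7];  Q = [1, 4, 6, 7] / [2, 5, 9] / [3, 8];  common shape = (4, 3, 2)

Row-insert the values π_1, π_2, … into P one at a time, bumping the leftmost entry strictly greater than the inserted value down to the next row. The recording tableau Q records, in position (i, j), the step at which that cell was added to P.
  Insert 3 (step 1): P = [3];  Q = [1]
  Insert 2 (step 2): P = [2] / [3];  Q = [1] / [2]
  Insert 1 (step 3): P = [1] / [2] / [3];  Q = [1] / [2] / [3]
  Insert 7 (step 4): P = [1, 7] / [2] / [3];  Q = [1, 4] / [2] / [3]
  Insert 4 (step 5): P = [1, 4] / [2, 7] / [3];  Q = [1, 4] / [2, 5] / [3]
  Insert 6 (step 6): P = [1, 4, 6] / [2, 7] / [3];  Q = [1, 4, 6] / [2, 5] / [3]
  Insert 9 (step 7): P = [1, 4, 6, 9] / [2, 7] / [3];  Q = [1, 4, 6, 7] / [2, 5] / [3]
  Insert 5 (step 8): P = [1, 4, 5, 9] / [2, 6] / [3, 7];  Q = [1, 4, 6, 7] / [2, 5] / [3, 8]
  Insert 8 (step 9): P = [1, 4, 5, 8] / [2, 6, 9] / [3, 7];  Q = [1, 4, 6, 7] / [2, 5, 9] / [3, 8]
Final shape: (4, 3, 2).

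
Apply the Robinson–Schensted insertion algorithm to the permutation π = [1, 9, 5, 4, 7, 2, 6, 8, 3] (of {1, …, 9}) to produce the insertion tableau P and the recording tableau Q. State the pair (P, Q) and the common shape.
P = [1, 2, 3, 8] / [4, 6] / [5, 7] / [9];  Q = [1, 2, 5, 8] / [3, 7] / [4, 9] / [6];  common shape = (4, 2, 2, 1)

Row-insert the values π_1, π_2, … into P one at a time, bumping the leftmost entry strictly greater than the inserted value down to the next row. The recording tableau Q records, in position (i, j), the step at which that cell was added to P.
  Insert 1 (step 1): P = [1];  Q = [1]
  Insert 9 (step 2): P = [1, 9];  Q = [1, 2]
  Insert 5 (step 3): P = [1, 5] / [9];  Q = [1, 2] / [3]
  Insert 4 (step 4): P = [1, 4] / [5] / [9];  Q = [1, 2] / [3] / [4]
  Insert 7 (step 5): P = [1, 4, 7] / [5] / [9];  Q = [1, 2, 5] / [3] / [4]
  Insert 2 (step 6): P = [1, 2, 7] / [4] / [5] / [9];  Q = [1, 2, 5] / [3] / [4] / [6]
  Insert 6 (step 7): P = [1, 2, 6] / [4, 7] / [5] / [9];  Q = [1, 2, 5] / [3, 7] / [4] / [6]
  Insert 8 (step 8): P = [1, 2, 6, 8] / [4, 7] / [5] / [9];  Q = [1, 2, 5, 8] / [3, 7] / [4] / [6]
  Insert 3 (step 9): P = [1, 2, 3, 8] / [4, 6] / [5, 7] / [9];  Q = [1, 2, 5, 8] / [3, 7] / [4, 9] / [6]
Final shape: (4, 2, 2, 1).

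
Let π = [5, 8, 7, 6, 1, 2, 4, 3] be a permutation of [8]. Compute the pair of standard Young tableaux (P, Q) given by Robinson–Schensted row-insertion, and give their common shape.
P = [1, 2, 3] / [4, 6] / [5] / [7] / [8];  Q = [1, 2, 7] / [3, 6] / [4] / [5] / [8];  common shape = (3, 2, 1, 1, 1)

Row-insert the values π_1, π_2, … into P one at a time, bumping the leftmost entry strictly greater than the inserted value down to the next row. The recording tableau Q records, in position (i, j), the step at which that cell was added to P.
  Insert 5 (step 1): P = [5];  Q = [1]
  Insert 8 (step 2): P = [5, 8];  Q = [1, 2]
  Insert 7 (step 3): P = [5, 7] / [8];  Q = [1, 2] / [3]
  Insert 6 (step 4): P = [5, 6] / [7] / [8];  Q = [1, 2] / [3] / [4]
  Insert 1 (step 5): P = [1, 6] / [5] / [7] / [8];  Q = [1, 2] / [3] / [4] / [5]
  Insert 2 (step 6): P = [1, 2] / [5, 6] / [7] / [8];  Q = [1, 2] / [3, 6] / [4] / [5]
  Insert 4 (step 7): P = [1, 2, 4] / [5, 6] / [7] / [8];  Q = [1, 2, 7] / [3, 6] / [4] / [5]
  Insert 3 (step 8): P = [1, 2, 3] / [4, 6] / [5] / [7] / [8];  Q = [1, 2, 7] / [3, 6] / [4] / [5] / [8]
Final shape: (3, 2, 1, 1, 1).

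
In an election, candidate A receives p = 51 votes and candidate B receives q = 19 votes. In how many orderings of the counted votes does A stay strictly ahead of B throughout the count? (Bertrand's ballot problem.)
Strict-lead orderings = 29021329508151552

Total orderings of the 70 votes with 51 for A: C(70, 51) = 63484158299081520. By the Bertrand ballot formula (Cycle Lemma / reflection principle), the number of orderings in which A is strictly ahead of B throughout is (p − q)/(p + q) · C(p + q, p) = (51 − 19)/(51 + 19) · 63484158299081520 = 29021329508151552.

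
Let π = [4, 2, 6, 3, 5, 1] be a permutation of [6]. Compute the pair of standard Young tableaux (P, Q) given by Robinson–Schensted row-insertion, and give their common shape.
P = [1, 3, 5] / [2, 6] / [4];  Q = [1, 3, 5] / [2, 4] / [6];  common shape = (3, 2, 1)

Row-insert the values π_1, π_2, … into P one at a time, bumping the leftmost entry strictly greater than the inserted value down to the next row. The recording tableau Q records, in position (i, j), the step at which that cell was added to P.
  Insert 4 (step 1): P = [4];  Q = [1]
  Insert 2 (step 2): P = [2] / [4];  Q = [1] / [2]
  Insert 6 (step 3): P = [2, 6] / [4];  Q = [1, 3] / [2]
  Insert 3 (step 4): P = [2, 3] / [4, 6];  Q = [1, 3] / [2, 4]
  Insert 5 (step 5): P = [2, 3, 5] / [4, 6];  Q = [1, 3, 5] / [2, 4]
  Insert 1 (step 6): P = [1, 3, 5] / [2, 6] / [4];  Q = [1, 3, 5] / [2, 4] / [6]
Final shape: (3, 2, 1).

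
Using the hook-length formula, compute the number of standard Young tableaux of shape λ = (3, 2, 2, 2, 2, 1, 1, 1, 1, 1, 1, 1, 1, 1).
# SYT of shape (3, 2, 2, 2, 2, 1, 1, 1, 1, 1, 1, 1, 1, 1) = 121125

Hook-length formula: f^λ = n! / Π hook(c), product over all cells c of the Young diagram. For λ = (3, 2, 2, 2, 2, 1, 1, 1, 1, 1, 1, 1, 1, 1), n = 20 boxes. Hook lengths by row (left-to-right, top-to-bottom): [16, 6, 1]; [14, 4]; [13, 3]; [12, 2]; [11, 1]; [9]; [8]; [7]; [6]; [5]; [4]; [3]; [2]; [1]. Product of hooks = 20085878292480. So f^λ = 20! / 20085878292480 = 2432902008176640000 / 20085878292480 = 121125.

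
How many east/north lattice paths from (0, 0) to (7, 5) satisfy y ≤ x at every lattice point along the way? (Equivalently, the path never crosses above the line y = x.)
Number of paths = 297

By the reflection principle (André's argument), the number of monotone paths to (7, 5) with n ≤ m that never go above y = x is C(12, 7) − C(12, 8) = 792 − 495 = 297.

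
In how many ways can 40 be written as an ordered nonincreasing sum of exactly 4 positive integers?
p(40, 4 parts) = 478

Partitions of n into exactly k parts are in bijection with partitions of n − k into at most k parts (subtract 1 from each part). So p(40, exactly 4) = p(36, parts ≤ 4). Computing via the recurrence p(m, j) = p(m, j−1) + p(m−j, j) gives 478.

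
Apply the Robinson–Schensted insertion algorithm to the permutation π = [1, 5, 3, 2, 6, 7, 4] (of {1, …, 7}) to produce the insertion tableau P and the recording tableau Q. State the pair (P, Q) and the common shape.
P = [1, 2, 4, 7] / [3, 6] / [5];  Q = [1, 2, 5, 6] / [3, 7] / [4];  common shape = (4, 2, 1)

Row-insert the values π_1, π_2, … into P one at a time, bumping the leftmost entry strictly greater than the inserted value down to the next row. The recording tableau Q records, in position (i, j), the step at which that cell was added to P.
  Insert 1 (step 1): P = [1];  Q = [1]
  Insert 5 (step 2): P = [1, 5];  Q = [1, 2]
  Insert 3 (step 3): P = [1, 3] / [5];  Q = [1, 2] / [3]
  Insert 2 (step 4): P = [1, 2] / [3] / [5];  Q = [1, 2] / [3] / [4]
  Insert 6 (step 5): P = [1, 2, 6] / [3] / [5];  Q = [1, 2, 5] / [3] / [4]
  Insert 7 (step 6): P = [1, 2, 6, 7] / [3] / [5];  Q = [1, 2, 5, 6] / [3] / [4]
  Insert 4 (step 7): P = [1, 2, 4, 7] / [3, 6] / [5];  Q = [1, 2, 5, 6] / [3, 7] / [4]
Final shape: (4, 2, 1).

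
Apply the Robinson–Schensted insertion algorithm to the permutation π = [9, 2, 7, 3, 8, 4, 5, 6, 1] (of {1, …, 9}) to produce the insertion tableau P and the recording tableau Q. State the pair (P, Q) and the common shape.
P = [1, 3, 4, 5, 6] / [2, 8] / [7] / [9];  Q = [1, 3, 5, 7, 8] / [2, 6] / [4] / [9];  common shape = (5, 2, 1, 1)

Row-insert the values π_1, π_2, … into P one at a time, bumping the leftmost entry strictly greater than the inserted value down to the next row. The recording tableau Q records, in position (i, j), the step at which that cell was added to P.
  Insert 9 (step 1): P = [9];  Q = [1]
  Insert 2 (step 2): P = [2] / [9];  Q = [1] / [2]
  Insert 7 (step 3): P = [2, 7] / [9];  Q = [1, 3] / [2]
  Insert 3 (step 4): P = [2, 3] / [7] / [9];  Q = [1, 3] / [2] / [4]
  Insert 8 (step 5): P = [2, 3, 8] / [7] / [9];  Q = [1, 3, 5] / [2] / [4]
  Insert 4 (step 6): P = [2, 3, 4] / [7, 8] / [9];  Q = [1, 3, 5] / [2, 6] / [4]
  Insert 5 (step 7): P = [2, 3, 4, 5] / [7, 8] / [9];  Q = [1, 3, 5, 7] / [2, 6] / [4]
  Insert 6 (step 8): P = [2, 3, 4, 5, 6] / [7, 8] / [9];  Q = [1, 3, 5, 7, 8] / [2, 6] / [4]
  Insert 1 (step 9): P = [1, 3, 4, 5, 6] / [2, 8] / [7] / [9];  Q = [1, 3, 5, 7, 8] / [2, 6] / [4] / [9]
Final shape: (5, 2, 1, 1).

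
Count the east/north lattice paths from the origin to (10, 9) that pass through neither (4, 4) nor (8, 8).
Number of paths = 36128

Inclusion–exclusion. Total paths: C(19, 10) = 92378. Through P₁: C(8, 4)·C(11, 6) = 32340. Through P₂: C(16, 8)·C(3, 2) = 38610. Since P₁ is strictly southwest of P₂, a monotone path through both must visit P₁ then P₂; paths through both = C(8, 4)·C(8, 4)·C(3, 2) = 14700. Avoid both = 92378 − 32340 − 38610 + 14700 = 36128.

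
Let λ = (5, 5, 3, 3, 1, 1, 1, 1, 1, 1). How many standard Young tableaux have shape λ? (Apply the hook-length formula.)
# SYT of shape (5, 5, 3, 3, 1, 1, 1, 1, 1, 1) = 525275520

Hook-length formula: f^λ = n! / Π hook(c), product over all cells c of the Young diagram. For λ = (5, 5, 3, 3, 1, 1, 1, 1, 1, 1), n = 22 boxes. Hook lengths by row (left-to-right, top-to-bottom): [14, 7, 6, 3, 2]; [13, 6, 5, 2, 1]; [10, 3, 2]; [9, 2, 1]; [6]; [5]; [4]; [3]; [2]; [1]. Product of hooks = 2139830784000. So f^λ = 22! / 2139830784000 = 1124000727777607680000 / 2139830784000 = 525275520.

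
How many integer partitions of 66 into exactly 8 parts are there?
p(66, 8 parts) = 67696

Partitions of n into exactly k parts are in bijection with partitions of n − k into at most k parts (subtract 1 from each part). So p(66, exactly 8) = p(58, parts ≤ 8). Computing via the recurrence p(m, j) = p(m, j−1) + p(m−j, j) gives 67696.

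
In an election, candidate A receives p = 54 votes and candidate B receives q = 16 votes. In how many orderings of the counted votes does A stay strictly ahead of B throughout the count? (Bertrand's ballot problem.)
Strict-lead orderings = 1346334506467148

Total orderings of the 70 votes with 54 for A: C(70, 54) = 2480089880334220. By the Bertrand ballot formula (Cycle Lemma / reflection principle), the number of orderings in which A is strictly ahead of B throughout is (p − q)/(p + q) · C(p + q, p) = (54 − 16)/(54 + 16) · 2480089880334220 = 1346334506467148.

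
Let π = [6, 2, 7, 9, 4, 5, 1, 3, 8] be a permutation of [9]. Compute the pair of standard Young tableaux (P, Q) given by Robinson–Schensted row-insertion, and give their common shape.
P = [1, 3, 5, 8] / [2, 4, 9] / [6, 7];  Q = [1, 3, 4, 9] / [2, 5, 6] / [7, 8];  common shape = (4, 3, 2)

Row-insert the values π_1, π_2, … into P one at a time, bumping the leftmost entry strictly greater than the inserted value down to the next row. The recording tableau Q records, in position (i, j), the step at which that cell was added to P.
  Insert 6 (step 1): P = [6];  Q = [1]
  Insert 2 (step 2): P = [2] / [6];  Q = [1] / [2]
  Insert 7 (step 3): P = [2, 7] / [6];  Q = [1, 3] / [2]
  Insert 9 (step 4): P = [2, 7, 9] / [6];  Q = [1, 3, 4] / [2]
  Insert 4 (step 5): P = [2, 4, 9] / [6, 7];  Q = [1, 3, 4] / [2, 5]
  Insert 5 (step 6): P = [2, 4, 5] / [6, 7, 9];  Q = [1, 3, 4] / [2, 5, 6]
  Insert 1 (step 7): P = [1, 4, 5] / [2, 7, 9] / [6];  Q = [1, 3, 4] / [2, 5, 6] / [7]
  Insert 3 (step 8): P = [1, 3, 5] / [2, 4, 9] / [6, 7];  Q = [1, 3, 4] / [2, 5, 6] / [7, 8]
  Insert 8 (step 9): P = [1, 3, 5, 8] / [2, 4, 9] / [6, 7];  Q = [1, 3, 4, 9] / [2, 5, 6] / [7, 8]
Final shape: (4, 3, 2).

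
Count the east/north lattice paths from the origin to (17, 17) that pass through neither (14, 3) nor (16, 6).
Number of paths = 2332330064

Inclusion–exclusion. Total paths: C(34, 17) = 2333606220. Through P₁: C(17, 14)·C(17, 3) = 462400. Through P₂: C(22, 16)·C(12, 1) = 895356. Since P₁ is strictly southwest of P₂, a monotone path through both must visit P₁ then P₂; paths through both = C(17, 14)·C(5, 2)·C(12, 1) = 81600. Avoid both = 2333606220 − 462400 − 895356 + 81600 = 2332330064.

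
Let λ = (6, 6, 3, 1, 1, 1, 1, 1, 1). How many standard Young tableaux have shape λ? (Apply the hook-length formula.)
# SYT of shape (6, 6, 3, 1, 1, 1, 1, 1, 1) = 119380800

Hook-length formula: f^λ = n! / Π hook(c), product over all cells c of the Young diagram. For λ = (6, 6, 3, 1, 1, 1, 1, 1, 1), n = 21 boxes. Hook lengths by row (left-to-right, top-to-bottom): [14, 7, 6, 4, 3, 2]; [13, 6, 5, 3, 2, 1]; [9, 2, 1]; [6]; [5]; [4]; [3]; [2]; [1]. Product of hooks = 427966156800. So f^λ = 21! / 427966156800 = 51090942171709440000 / 427966156800 = 119380800.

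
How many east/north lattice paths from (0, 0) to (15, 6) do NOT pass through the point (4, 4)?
Number of paths = 48804

Total paths from (0, 0) to (15, 6): C(21, 15) = 54264. Paths through (4, 4): (paths (0, 0) → (4, 4)) × (paths (4, 4) → (15, 6)) = C(8, 4) · C(13, 11) = 70 · 78 = 5460. Avoidance count = 54264 − 5460 = 48804.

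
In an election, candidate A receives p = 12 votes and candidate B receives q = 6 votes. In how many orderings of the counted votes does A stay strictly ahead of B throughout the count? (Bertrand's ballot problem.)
Strict-lead orderings = 6188

Total orderings of the 18 votes with 12 for A: C(18, 12) = 18564. By the Bertrand ballot formula (Cycle Lemma / reflection principle), the number of orderings in which A is strictly ahead of B throughout is (p − q)/(p + q) · C(p + q, p) = (12 − 6)/(12 + 6) · 18564 = 6188.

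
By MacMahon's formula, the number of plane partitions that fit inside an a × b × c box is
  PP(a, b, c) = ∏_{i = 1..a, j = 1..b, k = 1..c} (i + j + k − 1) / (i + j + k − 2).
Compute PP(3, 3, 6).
PP(3, 3, 6) = 41580

Evaluate the triple product over i = 1..3, j = 1..3, k = 1..6. The factors are (2/1) · (3/2) · (4/3) · (5/4) · (6/5) · (7/6) · (3/2) · (4/3) · … (54 factors total). The numerators and denominators telescope so the product is an integer; carrying out the multiplication exactly gives PP(3, 3, 6) = 41580.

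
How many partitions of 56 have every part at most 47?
p(56, parts ≤ 47) = 526756

Use the recurrence p(n, m) = p(n, m−1) + p(n−m, m): either the largest part is < m (count p(n, m−1)) or the largest part is exactly m (remove one copy of m, count p(n−m, m)). With p(0, ·) = 1 this gives p(56, parts ≤ 47) = 526756. (By conjugating Young diagrams, this also counts partitions of 56 into at most 47 parts.)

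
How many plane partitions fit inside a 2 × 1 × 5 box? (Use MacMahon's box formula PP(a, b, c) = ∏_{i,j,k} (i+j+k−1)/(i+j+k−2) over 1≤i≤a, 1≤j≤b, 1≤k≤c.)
PP(2, 1, 5) = 21

Evaluate the triple product over i = 1..2, j = 1..1, k = 1..5. The factors are (2/1) · (3/2) · (4/3) · (5/4) · (6/5) · (3/2) · (4/3) · (5/4) · … (10 factors total). The numerators and denominators telescope so the product is an integer; carrying out the multiplication exactly gives PP(2, 1, 5) = 21.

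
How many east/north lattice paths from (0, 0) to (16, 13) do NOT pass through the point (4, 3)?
Number of paths = 45231305

Total paths from (0, 0) to (16, 13): C(29, 16) = 67863915. Paths through (4, 3): (paths (0, 0) → (4, 3)) × (paths (4, 3) → (16, 13)) = C(7, 4) · C(22, 12) = 35 · 646646 = 22632610. Avoidance count = 67863915 − 22632610 = 45231305.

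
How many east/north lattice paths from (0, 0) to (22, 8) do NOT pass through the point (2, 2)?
Number of paths = 4471545

Total paths from (0, 0) to (22, 8): C(30, 22) = 5852925. Paths through (2, 2): (paths (0, 0) → (2, 2)) × (paths (2, 2) → (22, 8)) = C(4, 2) · C(26, 20) = 6 · 230230 = 1381380. Avoidance count = 5852925 − 1381380 = 4471545.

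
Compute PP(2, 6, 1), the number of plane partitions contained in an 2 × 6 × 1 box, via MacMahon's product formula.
PP(2, 6, 1) = 28

Evaluate the triple product over i = 1..2, j = 1..6, k = 1..1. The factors are (2/1) · (3/2) · (4/3) · (5/4) · (6/5) · (7/6) · (3/2) · (4/3) · … (12 factors total). The numerators and denominators telescope so the product is an integer; carrying out the multiplication exactly gives PP(2, 6, 1) = 28.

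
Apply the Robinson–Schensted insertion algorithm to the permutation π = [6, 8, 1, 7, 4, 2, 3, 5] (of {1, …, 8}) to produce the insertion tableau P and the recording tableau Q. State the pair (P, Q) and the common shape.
P = [1, 2, 3, 5] / [4, 7] / [6] / [8];  Q = [1, 2, 7, 8] / [3, 4] / [5] / [6];  common shape = (4, 2, 1, 1)

Row-insert the values π_1, π_2, … into P one at a time, bumping the leftmost entry strictly greater than the inserted value down to the next row. The recording tableau Q records, in position (i, j), the step at which that cell was added to P.
  Insert 6 (step 1): P = [6];  Q = [1]
  Insert 8 (step 2): P = [6, 8];  Q = [1, 2]
  Insert 1 (step 3): P = [1, 8] / [6];  Q = [1, 2] / [3]
  Insert 7 (step 4): P = [1, 7] / [6, 8];  Q = [1, 2] / [3, 4]
  Insert 4 (step 5): P = [1, 4] / [6, 7] / [8];  Q = [1, 2] / [3, 4] / [5]
  Insert 2 (step 6): P = [1, 2] / [4, 7] / [6] / [8];  Q = [1, 2] / [3, 4] / [5] / [6]
  Insert 3 (step 7): P = [1, 2, 3] / [4, 7] / [6] / [8];  Q = [1, 2, 7] / [3, 4] / [5] / [6]
  Insert 5 (step 8): P = [1, 2, 3, 5] / [4, 7] / [6] / [8];  Q = [1, 2, 7, 8] / [3, 4] / [5] / [6]
Final shape: (4, 2, 1, 1).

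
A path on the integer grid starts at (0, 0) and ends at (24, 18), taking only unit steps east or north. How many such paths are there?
Number of paths = 353697121050

A monotone lattice path from (0, 0) to (24, 18) consists of 24 east steps and 18 north steps in some order, so it is determined by which 24 of the 42 steps are east. The count is C(42, 24) = 353697121050.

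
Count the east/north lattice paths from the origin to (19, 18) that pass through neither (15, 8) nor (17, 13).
Number of paths = 14883099210

Inclusion–exclusion. Total paths: C(37, 19) = 17672631900. Through P₁: C(23, 15)·C(14, 4) = 490804314. Through P₂: C(30, 17)·C(7, 2) = 2514956850. Since P₁ is strictly southwest of P₂, a monotone path through both must visit P₁ then P₂; paths through both = C(23, 15)·C(7, 2)·C(7, 2) = 216228474. Avoid both = 17672631900 − 490804314 − 2514956850 + 216228474 = 14883099210.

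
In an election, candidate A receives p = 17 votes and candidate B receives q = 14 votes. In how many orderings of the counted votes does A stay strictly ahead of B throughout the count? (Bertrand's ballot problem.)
Strict-lead orderings = 25662825

Total orderings of the 31 votes with 17 for A: C(31, 17) = 265182525. By the Bertrand ballot formula (Cycle Lemma / reflection principle), the number of orderings in which A is strictly ahead of B throughout is (p − q)/(p + q) · C(p + q, p) = (17 − 14)/(17 + 14) · 265182525 = 25662825.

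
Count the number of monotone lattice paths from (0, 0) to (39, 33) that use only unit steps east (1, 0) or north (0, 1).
Number of paths = 345720487753213109040

A monotone lattice path from (0, 0) to (39, 33) consists of 39 east steps and 33 north steps in some order, so it is determined by which 39 of the 72 steps are east. The count is C(72, 39) = 345720487753213109040.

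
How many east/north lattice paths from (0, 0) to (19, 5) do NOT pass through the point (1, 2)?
Number of paths = 38514

Total paths from (0, 0) to (19, 5): C(24, 19) = 42504. Paths through (1, 2): (paths (0, 0) → (1, 2)) × (paths (1, 2) → (19, 5)) = C(3, 1) · C(21, 18) = 3 · 1330 = 3990. Avoidance count = 42504 − 3990 = 38514.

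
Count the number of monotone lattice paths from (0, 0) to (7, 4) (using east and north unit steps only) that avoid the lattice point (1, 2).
Number of paths = 246

Total paths from (0, 0) to (7, 4): C(11, 7) = 330. Paths through (1, 2): (paths (0, 0) → (1, 2)) × (paths (1, 2) → (7, 4)) = C(3, 1) · C(8, 6) = 3 · 28 = 84. Avoidance count = 330 − 84 = 246.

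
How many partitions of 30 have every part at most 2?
p(30, parts ≤ 2) = 16

Use the recurrence p(n, m) = p(n, m−1) + p(n−m, m): either the largest part is < m (count p(n, m−1)) or the largest part is exactly m (remove one copy of m, count p(n−m, m)). With p(0, ·) = 1 this gives p(30, parts ≤ 2) = 16. (By conjugating Young diagrams, this also counts partitions of 30 into at most 2 parts.)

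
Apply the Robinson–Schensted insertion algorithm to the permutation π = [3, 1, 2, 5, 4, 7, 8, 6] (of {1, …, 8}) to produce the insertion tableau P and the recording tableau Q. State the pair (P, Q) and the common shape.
P = [1, 2, 4, 6, 8] / [3, 5, 7];  Q = [1, 3, 4, 6, 7] / [2, 5, 8];  common shape = (5, 3)

Row-insert the values π_1, π_2, … into P one at a time, bumping the leftmost entry strictly greater than the inserted value down to the next row. The recording tableau Q records, in position (i, j), the step at which that cell was added to P.
  Insert 3 (step 1): P = [3];  Q = [1]
  Insert 1 (step 2): P = [1] / [3];  Q = [1] / [2]
  Insert 2 (step 3): P = [1, 2] / [3];  Q = [1, 3] / [2]
  Insert 5 (step 4): P = [1, 2, 5] / [3];  Q = [1, 3, 4] / [2]
  Insert 4 (step 5): P = [1, 2, 4] / [3, 5];  Q = [1, 3, 4] / [2, 5]
  Insert 7 (step 6): P = [1, 2, 4, 7] / [3, 5];  Q = [1, 3, 4, 6] / [2, 5]
  Insert 8 (step 7): P = [1, 2, 4, 7, 8] / [3, 5];  Q = [1, 3, 4, 6, 7] / [2, 5]
  Insert 6 (step 8): P = [1, 2, 4, 6, 8] / [3, 5, 7];  Q = [1, 3, 4, 6, 7] / [2, 5, 8]
Final shape: (5, 3).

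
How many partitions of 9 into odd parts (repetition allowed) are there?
p_odd(9) = 8

Partitions of 9 using only odd parts 1, 3, 5, …: 9, 7+1+1, 5+3+1, 5+1+1+1+1, 3+3+3, 3+3+1+1+1, 3+1+1+1+1+1+1, 1+1+1+1+1+1+1+1+1. There are 8. (Euler: this equals q(9), the number of distinct-part partitions.)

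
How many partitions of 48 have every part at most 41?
p(48, parts ≤ 41) = 147243

Use the recurrence p(n, m) = p(n, m−1) + p(n−m, m): either the largest part is < m (count p(n, m−1)) or the largest part is exactly m (remove one copy of m, count p(n−m, m)). With p(0, ·) = 1 this gives p(48, parts ≤ 41) = 147243. (By conjugating Young diagrams, this also counts partitions of 48 into at most 41 parts.)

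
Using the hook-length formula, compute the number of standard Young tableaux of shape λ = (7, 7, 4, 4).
# SYT of shape (7, 7, 4, 4) = 177827650

Hook-length formula: f^λ = n! / Π hook(c), product over all cells c of the Young diagram. For λ = (7, 7, 4, 4), n = 22 boxes. Hook lengths by row (left-to-right, top-to-bottom): [10, 9, 8, 7, 4, 3, 2]; [9, 8, 7, 6, 3, 2, 1]; [5, 4, 3, 2]; [4, 3, 2, 1]. Product of hooks = 6320730931200. So f^λ = 22! / 6320730931200 = 1124000727777607680000 / 6320730931200 = 177827650.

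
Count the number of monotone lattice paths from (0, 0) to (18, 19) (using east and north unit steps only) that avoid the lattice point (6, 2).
Number of paths = 16219545720

Total paths from (0, 0) to (18, 19): C(37, 18) = 17672631900. Paths through (6, 2): (paths (0, 0) → (6, 2)) × (paths (6, 2) → (18, 19)) = C(8, 6) · C(29, 12) = 28 · 51895935 = 1453086180. Avoidance count = 17672631900 − 1453086180 = 16219545720.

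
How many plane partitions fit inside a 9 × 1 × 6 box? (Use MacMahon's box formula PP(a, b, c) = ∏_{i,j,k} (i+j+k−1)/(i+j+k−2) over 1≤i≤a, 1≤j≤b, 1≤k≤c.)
PP(9, 1, 6) = 5005

Evaluate the triple product over i = 1..9, j = 1..1, k = 1..6. The factors are (2/1) · (3/2) · (4/3) · (5/4) · (6/5) · (7/6) · (3/2) · (4/3) · … (54 factors total). The numerators and denominators telescope so the product is an integer; carrying out the multiplication exactly gives PP(9, 1, 6) = 5005.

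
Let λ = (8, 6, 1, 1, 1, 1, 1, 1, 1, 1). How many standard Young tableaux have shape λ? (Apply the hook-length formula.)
# SYT of shape (8, 6, 1, 1, 1, 1, 1, 1, 1, 1) = 72625410

Hook-length formula: f^λ = n! / Π hook(c), product over all cells c of the Young diagram. For λ = (8, 6, 1, 1, 1, 1, 1, 1, 1, 1), n = 22 boxes. Hook lengths by row (left-to-right, top-to-bottom): [17, 8, 7, 6, 5, 4, 2, 1]; [14, 5, 4, 3, 2, 1]; [8]; [7]; [6]; [5]; [4]; [3]; [2]; [1]. Product of hooks = 15476686848000. So f^λ = 22! / 15476686848000 = 1124000727777607680000 / 15476686848000 = 72625410.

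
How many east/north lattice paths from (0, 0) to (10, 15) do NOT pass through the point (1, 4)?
Number of paths = 2428960

Total paths from (0, 0) to (10, 15): C(25, 10) = 3268760. Paths through (1, 4): (paths (0, 0) → (1, 4)) × (paths (1, 4) → (10, 15)) = C(5, 1) · C(20, 9) = 5 · 167960 = 839800. Avoidance count = 3268760 − 839800 = 2428960.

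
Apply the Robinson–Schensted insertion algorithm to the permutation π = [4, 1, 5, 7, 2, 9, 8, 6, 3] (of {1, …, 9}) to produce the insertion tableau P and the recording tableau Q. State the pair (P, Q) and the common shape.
P = [1, 2, 3, 8] / [4, 5, 6] / [7] / [9];  Q = [1, 3, 4, 6] / [2, 5, 7] / [8] / [9];  common shape = (4, 3, 1, 1)

Row-insert the values π_1, π_2, … into P one at a time, bumping the leftmost entry strictly greater than the inserted value down to the next row. The recording tableau Q records, in position (i, j), the step at which that cell was added to P.
  Insert 4 (step 1): P = [4];  Q = [1]
  Insert 1 (step 2): P = [1] / [4];  Q = [1] / [2]
  Insert 5 (step 3): P = [1, 5] / [4];  Q = [1, 3] / [2]
  Insert 7 (step 4): P = [1, 5, 7] / [4];  Q = [1, 3, 4] / [2]
  Insert 2 (step 5): P = [1, 2, 7] / [4, 5];  Q = [1, 3, 4] / [2, 5]
  Insert 9 (step 6): P = [1, 2, 7, 9] / [4, 5];  Q = [1, 3, 4, 6] / [2, 5]
  Insert 8 (step 7): P = [1, 2, 7, 8] / [4, 5, 9];  Q = [1, 3, 4, 6] / [2, 5, 7]
  Insert 6 (step 8): P = [1, 2, 6, 8] / [4, 5, 7] / [9];  Q = [1, 3, 4, 6] / [2, 5, 7] / [8]
  Insert 3 (step 9): P = [1, 2, 3, 8] / [4, 5, 6] / [7] / [9];  Q = [1, 3, 4, 6] / [2, 5, 7] / [8] / [9]
Final shape: (4, 3, 1, 1).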